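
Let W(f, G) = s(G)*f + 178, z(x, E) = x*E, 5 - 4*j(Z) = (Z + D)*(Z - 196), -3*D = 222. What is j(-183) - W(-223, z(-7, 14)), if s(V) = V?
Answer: -92763/2 ≈ -46382.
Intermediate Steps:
D = -74 (D = -⅓*222 = -74)
j(Z) = 5/4 - (-196 + Z)*(-74 + Z)/4 (j(Z) = 5/4 - (Z - 74)*(Z - 196)/4 = 5/4 - (-74 + Z)*(-196 + Z)/4 = 5/4 - (-196 + Z)*(-74 + Z)/4)
z(x, E) = E*x
W(f, G) = 178 + G*f (W(f, G) = G*f + 178 = 178 + G*f)
j(-183) - W(-223, z(-7, 14)) = (-14499/4 - ¼*(-183)² + (135/2)*(-183)) - (178 + (14*(-7))*(-223)) = (-14499/4 - ¼*33489 - 24705/2) - (178 - 98*(-223)) = (-14499/4 - 33489/4 - 24705/2) - (178 + 21854) = -48699/2 - 1*22032 = -48699/2 - 22032 = -92763/2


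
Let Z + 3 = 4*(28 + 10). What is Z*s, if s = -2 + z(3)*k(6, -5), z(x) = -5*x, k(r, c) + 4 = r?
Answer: -4768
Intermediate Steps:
k(r, c) = -4 + r
Z = 149 (Z = -3 + 4*(28 + 10) = -3 + 4*38 = -3 + 152 = 149)
s = -32 (s = -2 + (-5*3)*(-4 + 6) = -2 - 15*2 = -2 - 30 = -32)
Z*s = 149*(-32) = -4768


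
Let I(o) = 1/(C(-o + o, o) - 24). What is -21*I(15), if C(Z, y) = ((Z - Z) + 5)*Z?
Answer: 7/8 ≈ 0.87500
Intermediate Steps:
C(Z, y) = 5*Z (C(Z, y) = (0 + 5)*Z = 5*Z)
I(o) = -1/24 (I(o) = 1/(5*(-o + o) - 24) = 1/(5*0 - 24) = 1/(0 - 24) = 1/(-24) = -1/24)
-21*I(15) = -21*(-1/24) = 7/8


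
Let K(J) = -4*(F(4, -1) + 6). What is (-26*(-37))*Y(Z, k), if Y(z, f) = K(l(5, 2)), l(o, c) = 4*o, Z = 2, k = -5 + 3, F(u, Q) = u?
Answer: -38480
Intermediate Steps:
k = -2
K(J) = -40 (K(J) = -4*(4 + 6) = -4*10 = -40)
Y(z, f) = -40
(-26*(-37))*Y(Z, k) = -26*(-37)*(-40) = 962*(-40) = -38480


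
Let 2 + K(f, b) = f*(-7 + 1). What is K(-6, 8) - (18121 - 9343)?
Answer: -8744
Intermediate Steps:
K(f, b) = -2 - 6*f (K(f, b) = -2 + f*(-7 + 1) = -2 + f*(-6) = -2 - 6*f)
K(-6, 8) - (18121 - 9343) = (-2 - 6*(-6)) - (18121 - 9343) = (-2 + 36) - 1*8778 = 34 - 8778 = -8744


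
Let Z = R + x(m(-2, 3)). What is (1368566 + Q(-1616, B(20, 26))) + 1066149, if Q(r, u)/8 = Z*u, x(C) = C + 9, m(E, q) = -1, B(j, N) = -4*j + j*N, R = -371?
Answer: 1156955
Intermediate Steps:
B(j, N) = -4*j + N*j
x(C) = 9 + C
Z = -363 (Z = -371 + (9 - 1) = -371 + 8 = -363)
Q(r, u) = -2904*u (Q(r, u) = 8*(-363*u) = -2904*u)
(1368566 + Q(-1616, B(20, 26))) + 1066149 = (1368566 - 58080*(-4 + 26)) + 1066149 = (1368566 - 58080*22) + 1066149 = (1368566 - 2904*440) + 1066149 = (1368566 - 1277760) + 1066149 = 90806 + 1066149 = 1156955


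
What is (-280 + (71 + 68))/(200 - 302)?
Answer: 47/34 ≈ 1.3824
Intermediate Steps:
(-280 + (71 + 68))/(200 - 302) = (-280 + 139)/(-102) = -141*(-1/102) = 47/34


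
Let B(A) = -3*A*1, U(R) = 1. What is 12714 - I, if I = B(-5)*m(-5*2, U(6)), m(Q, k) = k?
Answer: 12699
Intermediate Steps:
B(A) = -3*A
I = 15 (I = -3*(-5)*1 = 15*1 = 15)
12714 - I = 12714 - 1*15 = 12714 - 15 = 12699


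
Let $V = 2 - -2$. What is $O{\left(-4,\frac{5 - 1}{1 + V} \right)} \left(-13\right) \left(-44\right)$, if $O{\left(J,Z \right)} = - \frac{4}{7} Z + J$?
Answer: $- \frac{89232}{35} \approx -2549.5$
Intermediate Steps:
$V = 4$ ($V = 2 + 2 = 4$)
$O{\left(J,Z \right)} = J - \frac{4 Z}{7}$ ($O{\left(J,Z \right)} = \left(-4\right) \frac{1}{7} Z + J = - \frac{4 Z}{7} + J = J - \frac{4 Z}{7}$)
$O{\left(-4,\frac{5 - 1}{1 + V} \right)} \left(-13\right) \left(-44\right) = \left(-4 - \frac{4 \frac{5 - 1}{1 + 4}}{7}\right) \left(-13\right) \left(-44\right) = \left(-4 - \frac{4 \cdot \frac{4}{5}}{7}\right) \left(-13\right) \left(-44\right) = \left(-4 - \frac{4 \cdot 4 \cdot \frac{1}{5}}{7}\right) \left(-13\right) \left(-44\right) = \left(-4 - \frac{16}{35}\right) \left(-13\right) \left(-44\right) = \left(- \frac{156}{35}\right) \left(-13\right) \left(-44\right) = \frac{2028}{35} \left(-44\right) = - \frac{89232}{35}$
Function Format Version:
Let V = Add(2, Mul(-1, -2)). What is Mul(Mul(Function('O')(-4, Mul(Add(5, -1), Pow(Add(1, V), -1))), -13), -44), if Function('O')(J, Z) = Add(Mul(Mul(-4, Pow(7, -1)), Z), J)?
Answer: Rational(-89232, 35) ≈ -2549.5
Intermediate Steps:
V = 4 (V = Add(2, 2) = 4)
Function('O')(J, Z) = Add(J, Mul(Rational(-4, 7), Z)) (Function('O')(J, Z) = Add(Mul(Mul(-4, Rational(1, 7)), Z), J) = Add(Mul(Rational(-4, 7), Z), J) = Add(J, Mul(Rational(-4, 7), Z)))
Mul(Mul(Function('O')(-4, Mul(Add(5, -1), Pow(Add(1, V), -1))), -13), -44) = Mul(Mul(Add(-4, Mul(Rational(-4, 7), Mul(Add(5, -1), Pow(Add(1, 4), -1)))), -13), -44) = Mul(Mul(Add(-4, Mul(Rational(-4, 7), Mul(4, Pow(5, -1)))), -13), -44) = Mul(Mul(Add(-4, Mul(Rational(-4, 7), Mul(4, Rational(1, 5)))), -13), -44) = Mul(Mul(Add(-4, Mul(Rational(-4, 7), Rational(4, 5))), -13), -44) = Mul(Mul(Add(-4, Rational(-16, 35)), -13), -44) = Mul(Mul(Rational(-156, 35), -13), -44) = Mul(Rational(2028, 35), -44) = Rational(-89232, 35)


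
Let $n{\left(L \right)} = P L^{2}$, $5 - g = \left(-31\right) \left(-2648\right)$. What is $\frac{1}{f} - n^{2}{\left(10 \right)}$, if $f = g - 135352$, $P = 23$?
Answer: $- \frac{1150231150001}{217435} \approx -5.29 \cdot 10^{6}$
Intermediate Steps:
$g = -82083$ ($g = 5 - \left(-31\right) \left(-2648\right) = 5 - 82088 = -82083$)
$n{\left(L \right)} = 23 L^{2}$
$f = -217435$ ($f = -82083 - 135352 = -217435$)
$\frac{1}{f} - n^{2}{\left(10 \right)} = \frac{1}{-217435} - \left(23 \cdot 10^{2}\right)^{2} = - \frac{1}{217435} - \left(23 \cdot 100\right)^{2} = - \frac{1}{217435} - 2300^{2} = - \frac{1}{217435} - 5290000 = - \frac{1150231150001}{217435}$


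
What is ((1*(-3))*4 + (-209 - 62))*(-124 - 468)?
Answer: 167536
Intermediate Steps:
((1*(-3))*4 + (-209 - 62))*(-124 - 468) = (-3*4 - 271)*(-592) = (-12 - 271)*(-592) = -283*(-592) = 167536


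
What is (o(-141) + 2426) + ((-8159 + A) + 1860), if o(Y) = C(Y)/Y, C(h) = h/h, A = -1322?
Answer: -732496/141 ≈ -5195.0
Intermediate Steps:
C(h) = 1
o(Y) = 1/Y
(o(-141) + 2426) + ((-8159 + A) + 1860) = (1/(-141) + 2426) + ((-8159 - 1322) + 1860) = (-1/141 + 2426) + (-9481 + 1860) = 342065/141 - 7621 = -732496/141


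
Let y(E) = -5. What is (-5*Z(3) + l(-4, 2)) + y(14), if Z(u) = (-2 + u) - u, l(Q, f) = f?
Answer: 7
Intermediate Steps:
Z(u) = -2
(-5*Z(3) + l(-4, 2)) + y(14) = (-5*(-2) + 2) - 5 = (10 + 2) - 5 = 12 - 5 = 7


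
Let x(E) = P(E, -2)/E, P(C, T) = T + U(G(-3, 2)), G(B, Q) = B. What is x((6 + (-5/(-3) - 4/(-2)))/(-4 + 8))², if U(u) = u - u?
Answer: 576/841 ≈ 0.68490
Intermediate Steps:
U(u) = 0
P(C, T) = T (P(C, T) = T + 0 = T)
x(E) = -2/E
x((6 + (-5/(-3) - 4/(-2)))/(-4 + 8))² = (-2*(-4 + 8)/(6 + (-5/(-3) - 4/(-2))))² = (-2*4/(6 + (-5*(-⅓) - 4*(-½))))² = (-2*4/(6 + (5/3 + 2)))² = (-2*4/(6 + 11/3))² = (-2/((29/3)*(¼)))² = (-2/29/12)² = (-2*12/29)² = (-24/29)² = 576/841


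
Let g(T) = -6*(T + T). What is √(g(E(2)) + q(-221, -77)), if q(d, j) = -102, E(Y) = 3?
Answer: I*√138 ≈ 11.747*I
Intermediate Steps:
g(T) = -12*T
√(g(E(2)) + q(-221, -77)) = √(-12*3 - 102) = √(-36 - 102) = √(-138) = I*√138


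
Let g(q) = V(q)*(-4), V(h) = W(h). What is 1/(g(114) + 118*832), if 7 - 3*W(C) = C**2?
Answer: 3/346484 ≈ 8.6584e-6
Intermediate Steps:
W(C) = 7/3 - C**2/3
V(h) = 7/3 - h**2/3
g(q) = -28/3 + 4*q**2/3 (g(q) = (7/3 - q**2/3)*(-4) = -28/3 + 4*q**2/3)
1/(g(114) + 118*832) = 1/((-28/3 + (4/3)*114**2) + 118*832) = 1/((-28/3 + (4/3)*12996) + 98176) = 1/((-28/3 + 17328) + 98176) = 1/(51956/3 + 98176) = 1/(346484/3) = 3/346484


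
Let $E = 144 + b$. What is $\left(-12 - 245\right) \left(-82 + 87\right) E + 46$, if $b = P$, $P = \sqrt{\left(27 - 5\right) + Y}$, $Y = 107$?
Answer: $-184994 - 1285 \sqrt{129} \approx -1.9959 \cdot 10^{5}$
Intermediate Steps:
$P = \sqrt{129}$ ($P = \sqrt{\left(27 - 5\right) + 107} = \sqrt{22 + 107} = \sqrt{129} \approx 11.358$)
$b = \sqrt{129} \approx 11.358$
$E = 144 + \sqrt{129} \approx 155.36$
$\left(-12 - 245\right) \left(-82 + 87\right) E + 46 = \left(-12 - 245\right) \left(-82 + 87\right) \left(144 + \sqrt{129}\right) + 46 = \left(-257\right) 5 \left(144 + \sqrt{129}\right) + 46 = - 1285 \left(144 + \sqrt{129}\right) + 46 = \left(-185040 - 1285 \sqrt{129}\right) + 46 = -184994 - 1285 \sqrt{129}$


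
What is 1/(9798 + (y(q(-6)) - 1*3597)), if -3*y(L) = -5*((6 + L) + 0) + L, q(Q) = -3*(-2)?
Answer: 1/6219 ≈ 0.00016080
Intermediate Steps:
q(Q) = 6
y(L) = 10 + 4*L/3 (y(L) = -(-5*((6 + L) + 0) + L)/3 = -(-5*(6 + L) + L)/3 = -((-30 - 5*L) + L)/3 = -(-30 - 4*L)/3 = 10 + 4*L/3)
1/(9798 + (y(q(-6)) - 1*3597)) = 1/(9798 + ((10 + (4/3)*6) - 1*3597)) = 1/(9798 + ((10 + 8) - 3597)) = 1/(9798 + (18 - 3597)) = 1/(9798 - 3579) = 1/6219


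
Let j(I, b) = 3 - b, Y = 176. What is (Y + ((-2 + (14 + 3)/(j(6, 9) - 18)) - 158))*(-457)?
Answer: -167719/24 ≈ -6988.3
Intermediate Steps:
(Y + ((-2 + (14 + 3)/(j(6, 9) - 18)) - 158))*(-457) = (176 + ((-2 + (14 + 3)/((3 - 1*9) - 18)) - 158))*(-457) = (176 + ((-2 + 17/((3 - 9) - 18)) - 158))*(-457) = (176 + ((-2 + 17/(-6 - 18)) - 158))*(-457) = (176 + ((-2 + 17/(-24)) - 158))*(-457) = (176 + ((-2 + 17*(-1/24)) - 158))*(-457) = (176 + ((-2 - 17/24) - 158))*(-457) = (176 + (-65/24 - 158))*(-457) = (176 - 3857/24)*(-457) = (367/24)*(-457) = -167719/24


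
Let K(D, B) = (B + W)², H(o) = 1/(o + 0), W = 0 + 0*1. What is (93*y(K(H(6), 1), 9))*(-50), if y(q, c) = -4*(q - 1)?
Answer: 0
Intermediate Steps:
W = 0 (W = 0 + 0 = 0)
H(o) = 1/o
K(D, B) = B² (K(D, B) = (B + 0)² = B²)
y(q, c) = 4 - 4*q (y(q, c) = -4*(-1 + q) = 4 - 4*q)
(93*y(K(H(6), 1), 9))*(-50) = (93*(4 - 4*1²))*(-50) = (93*(4 - 4*1))*(-50) = (93*(4 - 4))*(-50) = (93*0)*(-50) = 0*(-50) = 0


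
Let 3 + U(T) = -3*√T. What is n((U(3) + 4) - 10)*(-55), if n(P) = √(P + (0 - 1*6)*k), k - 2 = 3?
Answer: -55*I*√(39 + 3*√3) ≈ -365.64*I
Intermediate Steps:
U(T) = -3 - 3*√T
k = 5 (k = 2 + 3 = 5)
n(P) = √(-30 + P) (n(P) = √(P + (0 - 1*6)*5) = √(P + (0 - 6)*5) = √(P - 6*5) = √(P - 30) = √(-30 + P))
n((U(3) + 4) - 10)*(-55) = √(-30 + (((-3 - 3*√3) + 4) - 10))*(-55) = √(-30 + ((1 - 3*√3) - 10))*(-55) = √(-30 + (-9 - 3*√3))*(-55) = √(-39 - 3*√3)*(-55) = -55*√(-39 - 3*√3)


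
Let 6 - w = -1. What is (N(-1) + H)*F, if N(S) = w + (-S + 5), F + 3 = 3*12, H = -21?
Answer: -264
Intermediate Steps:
w = 7 (w = 6 - 1*(-1) = 6 + 1 = 7)
F = 33 (F = -3 + 3*12 = -3 + 36 = 33)
N(S) = 12 - S (N(S) = 7 + (-S + 5) = 7 + (5 - S) = 12 - S)
(N(-1) + H)*F = ((12 - 1*(-1)) - 21)*33 = ((12 + 1) - 21)*33 = (13 - 21)*33 = -8*33 = -264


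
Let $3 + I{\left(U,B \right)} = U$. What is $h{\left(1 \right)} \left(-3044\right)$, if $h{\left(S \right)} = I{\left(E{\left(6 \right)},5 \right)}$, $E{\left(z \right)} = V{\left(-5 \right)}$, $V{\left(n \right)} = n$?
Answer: $24352$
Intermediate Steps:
$E{\left(z \right)} = -5$
$I{\left(U,B \right)} = -3 + U$
$h{\left(S \right)} = -8$ ($h{\left(S \right)} = -3 - 5 = -8$)
$h{\left(1 \right)} \left(-3044\right) = \left(-8\right) \left(-3044\right) = 24352$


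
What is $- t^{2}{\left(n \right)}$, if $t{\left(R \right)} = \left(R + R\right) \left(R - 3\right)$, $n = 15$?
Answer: $-129600$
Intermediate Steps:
$t{\left(R \right)} = 2 R \left(-3 + R\right)$
$- t^{2}{\left(n \right)} = - \left(2 \cdot 15 \left(-3 + 15\right)\right)^{2} = - \left(2 \cdot 15 \cdot 12\right)^{2} = - 360^{2} = \left(-1\right) 129600 = -129600$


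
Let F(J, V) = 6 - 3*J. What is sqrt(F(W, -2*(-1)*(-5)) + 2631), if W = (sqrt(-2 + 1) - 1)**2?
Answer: sqrt(2637 + 6*I) ≈ 51.352 + 0.0584*I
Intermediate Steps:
W = (-1 + I)**2 (W = (sqrt(-1) - 1)**2 = (I - 1)**2 = (-1 + I)**2 ≈ -2.0*I)
sqrt(F(W, -2*(-1)*(-5)) + 2631) = sqrt((6 - 3*(1 - I)**2) + 2631) = sqrt(2637 - 3*(1 - I)**2)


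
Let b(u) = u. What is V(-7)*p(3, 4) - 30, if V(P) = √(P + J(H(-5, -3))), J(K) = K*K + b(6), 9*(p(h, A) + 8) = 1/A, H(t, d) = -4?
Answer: -30 - 287*√15/36 ≈ -60.876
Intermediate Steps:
p(h, A) = -8 + 1/(9*A)
J(K) = 6 + K² (J(K) = K*K + 6 = K² + 6 = 6 + K²)
V(P) = √(22 + P) (V(P) = √(P + (6 + (-4)²)) = √(P + (6 + 16)) = √(P + 22) = √(22 + P))
V(-7)*p(3, 4) - 30 = √(22 - 7)*(-8 + (⅑)/4) - 30 = √15*(-8 + (⅑)*(¼)) - 30 = √15*(-8 + 1/36) - 30 = √15*(-287/36) - 30 = -287*√15/36 - 30 = -30 - 287*√15/36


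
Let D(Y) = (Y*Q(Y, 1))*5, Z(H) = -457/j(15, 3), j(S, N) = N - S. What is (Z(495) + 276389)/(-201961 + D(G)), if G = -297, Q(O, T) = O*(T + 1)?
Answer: 3317125/8161548 ≈ 0.40643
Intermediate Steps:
Q(O, T) = O*(1 + T)
Z(H) = 457/12 (Z(H) = -457/(3 - 1*15) = -457/(3 - 15) = -457/(-12) = -457*(-1/12) = 457/12)
D(Y) = 10*Y**2 (D(Y) = (Y*(Y*(1 + 1)))*5 = (Y*(Y*2))*5 = (Y*(2*Y))*5 = (2*Y**2)*5 = 10*Y**2)
(Z(495) + 276389)/(-201961 + D(G)) = (457/12 + 276389)/(-201961 + 10*(-297)**2) = 3317125/(12*(-201961 + 10*88209)) = 3317125/(12*(-201961 + 882090)) = (3317125/12)/680129 = (3317125/12)*(1/680129) = 3317125/8161548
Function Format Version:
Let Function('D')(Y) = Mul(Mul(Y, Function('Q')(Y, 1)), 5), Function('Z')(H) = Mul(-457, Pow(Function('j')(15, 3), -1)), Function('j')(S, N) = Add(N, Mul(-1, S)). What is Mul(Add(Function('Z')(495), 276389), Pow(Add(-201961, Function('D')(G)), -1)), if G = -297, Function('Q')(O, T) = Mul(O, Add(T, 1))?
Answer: Rational(3317125, 8161548) ≈ 0.40643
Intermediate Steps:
Function('Q')(O, T) = Mul(O, Add(1, T))
Function('Z')(H) = Rational(457, 12) (Function('Z')(H) = Mul(-457, Pow(Add(3, Mul(-1, 15)), -1)) = Mul(-457, Pow(Add(3, -15), -1)) = Mul(-457, Pow(-12, -1)) = Mul(-457, Rational(-1, 12)) = Rational(457, 12))
Function('D')(Y) = Mul(10, Pow(Y, 2)) (Function('D')(Y) = Mul(Mul(Y, Mul(Y, Add(1, 1))), 5) = Mul(Mul(Y, Mul(Y, 2)), 5) = Mul(Mul(Y, Mul(2, Y)), 5) = Mul(Mul(2, Pow(Y, 2)), 5) = Mul(10, Pow(Y, 2)))
Mul(Add(Function('Z')(495), 276389), Pow(Add(-201961, Function('D')(G)), -1)) = Mul(Add(Rational(457, 12), 276389), Pow(Add(-201961, Mul(10, Pow(-297, 2))), -1)) = Mul(Rational(3317125, 12), Pow(Add(-201961, Mul(10, 88209)), -1)) = Mul(Rational(3317125, 12), Pow(Add(-201961, 882090), -1)) = Mul(Rational(3317125, 12), Pow(680129, -1)) = Mul(Rational(3317125, 12), Rational(1, 680129)) = Rational(3317125, 8161548)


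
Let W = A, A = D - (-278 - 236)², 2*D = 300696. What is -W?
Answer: 113848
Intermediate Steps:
D = 150348 (D = (½)*300696 = 150348)
A = -113848 (A = 150348 - (-278 - 236)² = 150348 - 1*(-514)² = 150348 - 1*264196 = 150348 - 264196 = -113848)
W = -113848
-W = -1*(-113848) = 113848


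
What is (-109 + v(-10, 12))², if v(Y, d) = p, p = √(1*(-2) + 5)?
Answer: (109 - √3)² ≈ 11506.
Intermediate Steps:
p = √3 (p = √(-2 + 5) = √3 ≈ 1.7320)
v(Y, d) = √3
(-109 + v(-10, 12))² = (-109 + √3)²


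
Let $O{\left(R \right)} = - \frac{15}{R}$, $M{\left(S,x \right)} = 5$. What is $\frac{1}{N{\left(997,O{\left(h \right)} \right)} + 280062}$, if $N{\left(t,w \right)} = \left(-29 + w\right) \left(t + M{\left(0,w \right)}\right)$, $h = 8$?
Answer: $\frac{4}{996501} \approx 4.014 \cdot 10^{-6}$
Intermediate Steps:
$N{\left(t,w \right)} = \left(-29 + w\right) \left(5 + t\right)$ ($N{\left(t,w \right)} = \left(-29 + w\right) \left(t + 5\right) = \left(-29 + w\right) \left(5 + t\right)$)
$\frac{1}{N{\left(997,O{\left(h \right)} \right)} + 280062} = \frac{1}{\left(-145 - 28913 + 5 \left(- \frac{15}{8}\right) + 997 \left(- \frac{15}{8}\right)\right) + 280062} = \frac{1}{\left(-145 - 28913 - \frac{75}{8} - \frac{14955}{8}\right) + 280062} = \frac{1}{- \frac{123747}{4} + 280062} = \frac{1}{\frac{996501}{4}} = \frac{4}{996501}$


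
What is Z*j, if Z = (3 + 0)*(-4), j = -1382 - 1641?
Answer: 36276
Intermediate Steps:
j = -3023
Z = -12 (Z = 3*(-4) = -12)
Z*j = -12*(-3023) = 36276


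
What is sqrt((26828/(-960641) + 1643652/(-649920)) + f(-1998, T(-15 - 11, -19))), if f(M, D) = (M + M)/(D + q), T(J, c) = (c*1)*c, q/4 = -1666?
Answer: I*sqrt(11868457949089248565874035)/2484352115740 ≈ 1.3867*I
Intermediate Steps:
q = -6664 (q = 4*(-1666) = -6664)
T(J, c) = c**2 (T(J, c) = c*c = c**2)
f(M, D) = 2*M/(-6664 + D) (f(M, D) = (M + M)/(D - 6664) = (2*M)/(-6664 + D) = 2*M/(-6664 + D))
sqrt((26828/(-960641) + 1643652/(-649920)) + f(-1998, T(-15 - 11, -19))) = sqrt((26828/(-960641) + 1643652/(-649920)) + 2*(-1998)/(-6664 + (-19)**2)) = sqrt((26828*(-1/960641) + 1643652*(-1/649920)) + 2*(-1998)/(-6664 + 361)) = sqrt((-26828/960641 - 136971/54160) + 2*(-1998)/(-6303)) = sqrt(-133032962891/52028316560 + 2*(-1998)*(-1/6303)) = sqrt(-133032962891/52028316560 + 1332/2101) = sqrt(-19109139761461/9937408462960) = I*sqrt(11868457949089248565874035)/2484352115740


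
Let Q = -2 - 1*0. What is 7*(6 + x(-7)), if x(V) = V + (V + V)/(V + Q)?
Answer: 35/9 ≈ 3.8889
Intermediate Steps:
Q = -2 (Q = -2 + 0 = -2)
x(V) = V + 2*V/(-2 + V) (x(V) = V + (V + V)/(V - 2) = V + (2*V)/(-2 + V) = V + 2*V/(-2 + V))
7*(6 + x(-7)) = 7*(6 + (-7)²/(-2 - 7)) = 7*(6 + 49/(-9)) = 7*(6 + 49*(-⅑)) = 7*(6 - 49/9) = 7*(5/9) = 35/9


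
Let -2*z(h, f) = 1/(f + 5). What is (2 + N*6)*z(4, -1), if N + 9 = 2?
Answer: 5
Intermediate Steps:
N = -7 (N = -9 + 2 = -7)
z(h, f) = -1/(2*(5 + f)) (z(h, f) = -1/(2*(f + 5)) = -1/(2*(5 + f)))
(2 + N*6)*z(4, -1) = (2 - 7*6)*(-1/(10 + 2*(-1))) = (2 - 42)*(-1/(10 - 2)) = -(-40)/8 = -40*(-⅛) = 5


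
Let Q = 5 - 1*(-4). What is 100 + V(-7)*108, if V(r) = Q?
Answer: 1072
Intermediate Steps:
Q = 9 (Q = 5 + 4 = 9)
V(r) = 9
100 + V(-7)*108 = 100 + 9*108 = 100 + 972 = 1072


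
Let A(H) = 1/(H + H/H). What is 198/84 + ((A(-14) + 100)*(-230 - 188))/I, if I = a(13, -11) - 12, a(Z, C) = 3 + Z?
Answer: -950004/91 ≈ -10440.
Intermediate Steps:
A(H) = 1/(1 + H) (A(H) = 1/(H + 1) = 1/(1 + H))
I = 4 (I = (3 + 13) - 12 = 16 - 12 = 4)
198/84 + ((A(-14) + 100)*(-230 - 188))/I = 198/84 + ((1/(1 - 14) + 100)*(-230 - 188))/4 = 198*(1/84) + ((1/(-13) + 100)*(-418))*(1/4) = 33/14 + ((-1/13 + 100)*(-418))*(1/4) = 33/14 + ((1299/13)*(-418))*(1/4) = 33/14 - 542982/13*1/4 = 33/14 - 271491/26 = -950004/91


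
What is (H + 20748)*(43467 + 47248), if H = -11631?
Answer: 827048655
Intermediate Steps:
(H + 20748)*(43467 + 47248) = (-11631 + 20748)*(43467 + 47248) = 9117*90715 = 827048655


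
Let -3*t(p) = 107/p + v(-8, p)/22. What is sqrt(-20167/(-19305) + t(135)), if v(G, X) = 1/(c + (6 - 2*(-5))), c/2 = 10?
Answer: sqrt(170846)/468 ≈ 0.88319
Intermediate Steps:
c = 20 (c = 2*10 = 20)
v(G, X) = 1/36 (v(G, X) = 1/(20 + (6 - 2*(-5))) = 1/(20 + (6 + 10)) = 1/(20 + 16) = 1/36)
t(p) = -1/2376 - 107/(3*p) (t(p) = -(107/p + (1/36)/22)/3 = -(107/p + (1/36)*(1/22))/3 = -(107/p + 1/792)/3 = -(1/792 + 107/p)/3 = -1/2376 - 107/(3*p))
sqrt(-20167/(-19305) + t(135)) = sqrt(-20167/(-19305) + (1/2376)*(-84744 - 1*135)/135) = sqrt(-20167*(-1/19305) + (1/2376)*(1/135)*(-84744 - 135)) = sqrt(20167/19305 + (1/2376)*(1/135)*(-84879)) = sqrt(20167/19305 - 9431/35640) = sqrt(6571/8424) = sqrt(170846)/468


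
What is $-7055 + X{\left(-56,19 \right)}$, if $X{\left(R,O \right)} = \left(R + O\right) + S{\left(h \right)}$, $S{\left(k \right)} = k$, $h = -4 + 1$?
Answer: $-7095$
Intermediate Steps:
$h = -3$
$X{\left(R,O \right)} = -3 + O + R$ ($X{\left(R,O \right)} = \left(R + O\right) - 3 = \left(O + R\right) - 3 = -3 + O + R$)
$-7055 + X{\left(-56,19 \right)} = -7055 - 40 = -7095$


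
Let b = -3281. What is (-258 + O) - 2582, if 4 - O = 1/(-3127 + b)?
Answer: -18173087/6408 ≈ -2836.0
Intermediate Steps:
O = 25633/6408 (O = 4 - 1/(-3127 - 3281) = 4 - 1/(-6408) = 4 - 1*(-1/6408) = 4 + 1/6408 = 25633/6408 ≈ 4.0002)
(-258 + O) - 2582 = (-258 + 25633/6408) - 2582 = -1627631/6408 - 2582 = -18173087/6408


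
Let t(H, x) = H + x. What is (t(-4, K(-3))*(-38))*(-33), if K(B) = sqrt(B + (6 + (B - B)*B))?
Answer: -5016 + 1254*sqrt(3) ≈ -2844.0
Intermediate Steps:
K(B) = sqrt(6 + B) (K(B) = sqrt(B + (6 + 0*B)) = sqrt(B + (6 + 0)) = sqrt(B + 6) = sqrt(6 + B))
(t(-4, K(-3))*(-38))*(-33) = ((-4 + sqrt(6 - 3))*(-38))*(-33) = ((-4 + sqrt(3))*(-38))*(-33) = (152 - 38*sqrt(3))*(-33) = -5016 + 1254*sqrt(3)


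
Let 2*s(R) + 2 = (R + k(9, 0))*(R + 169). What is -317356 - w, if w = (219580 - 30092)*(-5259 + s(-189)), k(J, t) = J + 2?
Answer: 659100884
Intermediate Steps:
k(J, t) = 2 + J
s(R) = -1 + (11 + R)*(169 + R)/2 (s(R) = -1 + ((R + (2 + 9))*(R + 169))/2 = -1 + ((R + 11)*(169 + R))/2 = -1 + ((11 + R)*(169 + R))/2 = -1 + (11 + R)*(169 + R)/2)
w = -659418240 (w = (219580 - 30092)*(-5259 + (1857/2 + (½)*(-189)² + 90*(-189))) = 189488*(-5259 + (1857/2 + (½)*35721 - 17010)) = 189488*(-5259 + (1857/2 + 35721/2 - 17010)) = 189488*(-5259 + 1779) = 189488*(-3480) = -659418240)
-317356 - w = -317356 - 1*(-659418240) = -317356 + 659418240 = 659100884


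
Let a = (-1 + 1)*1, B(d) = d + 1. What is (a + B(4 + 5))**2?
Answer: 100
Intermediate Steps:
B(d) = 1 + d
a = 0 (a = 0*1 = 0)
(a + B(4 + 5))**2 = (0 + (1 + (4 + 5)))**2 = (0 + (1 + 9))**2 = (0 + 10)**2 = 10**2 = 100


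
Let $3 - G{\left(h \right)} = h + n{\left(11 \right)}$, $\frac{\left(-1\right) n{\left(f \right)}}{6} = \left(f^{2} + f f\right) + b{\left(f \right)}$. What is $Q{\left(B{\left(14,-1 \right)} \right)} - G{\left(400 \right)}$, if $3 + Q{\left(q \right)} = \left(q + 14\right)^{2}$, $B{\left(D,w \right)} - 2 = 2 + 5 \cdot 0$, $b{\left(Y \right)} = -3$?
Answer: $-716$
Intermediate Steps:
$B{\left(D,w \right)} = 4$ ($B{\left(D,w \right)} = 2 + \left(2 + 5 \cdot 0\right) = 2 + \left(2 + 0\right) = 2 + 2 = 4$)
$Q{\left(q \right)} = -3 + \left(14 + q\right)^{2}$ ($Q{\left(q \right)} = -3 + \left(q + 14\right)^{2} = -3 + \left(14 + q\right)^{2}$)
$n{\left(f \right)} = 18 - 12 f^{2}$ ($n{\left(f \right)} = - 6 \left(\left(f^{2} + f f\right) - 3\right) = - 6 \left(\left(f^{2} + f^{2}\right) - 3\right) = - 6 \left(2 f^{2} - 3\right) = - 6 \left(-3 + 2 f^{2}\right) = 18 - 12 f^{2}$)
$G{\left(h \right)} = 1437 - h$ ($G{\left(h \right)} = 3 - \left(h + \left(18 - 12 \cdot 11^{2}\right)\right) = 3 - \left(h + \left(18 - 1452\right)\right) = 3 - \left(h - 1434\right) = 3 - \left(-1434 + h\right) = 1437 - h$)
$Q{\left(B{\left(14,-1 \right)} \right)} - G{\left(400 \right)} = \left(-3 + \left(14 + 4\right)^{2}\right) - \left(1437 - 400\right) = \left(-3 + 18^{2}\right) - \left(1437 - 400\right) = \left(-3 + 324\right) - 1037 = 321 - 1037 = -716$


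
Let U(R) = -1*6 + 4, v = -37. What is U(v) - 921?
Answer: -923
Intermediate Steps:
U(R) = -2 (U(R) = -6 + 4 = -2)
U(v) - 921 = -2 - 921 = -923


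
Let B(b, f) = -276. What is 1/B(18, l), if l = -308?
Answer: -1/276 ≈ -0.0036232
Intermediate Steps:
1/B(18, l) = 1/(-276) = -1/276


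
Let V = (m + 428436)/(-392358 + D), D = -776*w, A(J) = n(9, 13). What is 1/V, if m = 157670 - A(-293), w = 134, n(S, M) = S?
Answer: -496342/586097 ≈ -0.84686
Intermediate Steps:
A(J) = 9
D = -103984 (D = -776*134 = -103984)
m = 157661 (m = 157670 - 1*9 = 157670 - 9 = 157661)
V = -586097/496342 (V = (157661 + 428436)/(-392358 - 103984) = 586097/(-496342) = 586097*(-1/496342) = -586097/496342 ≈ -1.1808)
1/V = 1/(-586097/496342) = -496342/586097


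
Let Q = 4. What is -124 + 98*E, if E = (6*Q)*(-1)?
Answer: -2476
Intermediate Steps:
E = -24 (E = (6*4)*(-1) = 24*(-1) = -24)
-124 + 98*E = -124 + 98*(-24) = -124 - 2352 = -2476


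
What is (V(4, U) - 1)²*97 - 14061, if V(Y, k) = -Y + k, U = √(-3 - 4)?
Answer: -12315 - 970*I*√7 ≈ -12315.0 - 2566.4*I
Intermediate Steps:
U = I*√7 (U = √(-7) = I*√7 ≈ 2.6458*I)
V(Y, k) = k - Y
(V(4, U) - 1)²*97 - 14061 = ((I*√7 - 1*4) - 1)²*97 - 14061 = ((I*√7 - 4) - 1)²*97 - 14061 = ((-4 + I*√7) - 1)²*97 - 14061 = (-5 + I*√7)²*97 - 14061 = 97*(-5 + I*√7)² - 14061 = -14061 + 97*(-5 + I*√7)²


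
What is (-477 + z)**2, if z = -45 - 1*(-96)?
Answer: 181476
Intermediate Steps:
z = 51 (z = -45 + 96 = 51)
(-477 + z)**2 = (-477 + 51)**2 = (-426)**2 = 181476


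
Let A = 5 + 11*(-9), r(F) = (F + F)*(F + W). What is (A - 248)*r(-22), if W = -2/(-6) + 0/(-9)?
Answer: -326040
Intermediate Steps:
W = 1/3 (W = -2*(-1/6) + 0*(-1/9) = 1/3 + 0 = 1/3 ≈ 0.33333)
r(F) = 2*F*(1/3 + F) (r(F) = (F + F)*(F + 1/3) = (2*F)*(1/3 + F) = 2*F*(1/3 + F))
A = -94 (A = 5 - 99 = -94)
(A - 248)*r(-22) = (-94 - 248)*((2/3)*(-22)*(1 + 3*(-22))) = -228*(-22)*(1 - 66) = -228*(-22)*(-65) = -342*2860/3 = -326040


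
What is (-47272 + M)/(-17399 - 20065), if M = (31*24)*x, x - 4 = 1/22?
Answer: 121721/103026 ≈ 1.1815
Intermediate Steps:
x = 89/22 (x = 4 + 1/22 = 89/22 ≈ 4.0455)
M = 33108/11 (M = (31*24)*(89/22) = 744*(89/22) = 33108/11 ≈ 3009.8)
(-47272 + M)/(-17399 - 20065) = (-47272 + 33108/11)/(-17399 - 20065) = -486884/11/(-37464) = -486884/11*(-1/37464) = 121721/103026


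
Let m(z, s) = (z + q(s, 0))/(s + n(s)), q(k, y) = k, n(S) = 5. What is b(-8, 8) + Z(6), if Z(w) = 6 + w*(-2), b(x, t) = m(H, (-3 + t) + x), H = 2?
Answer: -13/2 ≈ -6.5000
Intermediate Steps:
m(z, s) = (s + z)/(5 + s) (m(z, s) = (z + s)/(s + 5) = (s + z)/(5 + s))
b(x, t) = (-1 + t + x)/(2 + t + x) (b(x, t) = (((-3 + t) + x) + 2)/(5 + ((-3 + t) + x)) = ((-3 + t + x) + 2)/(5 + (-3 + t + x)) = (-1 + t + x)/(2 + t + x))
Z(w) = 6 - 2*w
b(-8, 8) + Z(6) = (-1 + 8 - 8)/(2 + 8 - 8) + (6 - 2*6) = -1/2 + (6 - 12) = (½)*(-1) - 6 = -½ - 6 = -13/2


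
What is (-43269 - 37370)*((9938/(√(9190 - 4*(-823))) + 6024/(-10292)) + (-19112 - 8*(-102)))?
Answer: 3796251395846/2573 - 400695191*√2/79 ≈ 1.4682e+9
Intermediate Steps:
(-43269 - 37370)*((9938/(√(9190 - 4*(-823))) + 6024/(-10292)) + (-19112 - 8*(-102))) = -80639*((9938/(√(9190 + 3292)) + 6024*(-1/10292)) + (-19112 - 1*(-816))) = -80639*((9938/(√12482) - 1506/2573) + (-19112 + 816)) = -80639*((9938/((79*√2)) - 1506/2573) - 18296) = -80639*((9938*(√2/158) - 1506/2573) - 18296) = -80639*((4969*√2/79 - 1506/2573) - 18296) = -80639*((-1506/2573 + 4969*√2/79) - 18296) = -80639*(-47077114/2573 + 4969*√2/79) = 3796251395846/2573 - 400695191*√2/79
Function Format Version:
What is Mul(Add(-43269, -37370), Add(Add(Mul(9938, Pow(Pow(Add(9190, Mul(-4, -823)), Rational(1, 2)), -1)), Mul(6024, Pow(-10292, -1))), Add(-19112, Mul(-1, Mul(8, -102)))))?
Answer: Add(Rational(3796251395846, 2573), Mul(Rational(-400695191, 79), Pow(2, Rational(1, 2)))) ≈ 1.4682e+9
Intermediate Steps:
Mul(Add(-43269, -37370), Add(Add(Mul(9938, Pow(Pow(Add(9190, Mul(-4, -823)), Rational(1, 2)), -1)), Mul(6024, Pow(-10292, -1))), Add(-19112, Mul(-1, Mul(8, -102))))) = Mul(-80639, Add(Add(Mul(9938, Pow(Pow(Add(9190, 3292), Rational(1, 2)), -1)), Mul(6024, Rational(-1, 10292))), Add(-19112, Mul(-1, -816)))) = Mul(-80639, Add(Add(Mul(9938, Pow(Pow(12482, Rational(1, 2)), -1)), Rational(-1506, 2573)), Add(-19112, 816))) = Mul(-80639, Add(Add(Mul(9938, Pow(Mul(79, Pow(2, Rational(1, 2))), -1)), Rational(-1506, 2573)), -18296)) = Mul(-80639, Add(Add(Mul(9938, Mul(Rational(1, 158), Pow(2, Rational(1, 2)))), Rational(-1506, 2573)), -18296)) = Mul(-80639, Add(Add(Mul(Rational(4969, 79), Pow(2, Rational(1, 2))), Rational(-1506, 2573)), -18296)) = Mul(-80639, Add(Add(Rational(-1506, 2573), Mul(Rational(4969, 79), Pow(2, Rational(1, 2)))), -18296)) = Mul(-80639, Add(Rational(-47077114, 2573), Mul(Rational(4969, 79), Pow(2, Rational(1, 2))))) = Add(Rational(3796251395846, 2573), Mul(Rational(-400695191, 79), Pow(2, Rational(1, 2))))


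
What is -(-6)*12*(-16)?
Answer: -1152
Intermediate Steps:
-(-6)*12*(-16) = -(-6)*(-192) = -6*192 = -1152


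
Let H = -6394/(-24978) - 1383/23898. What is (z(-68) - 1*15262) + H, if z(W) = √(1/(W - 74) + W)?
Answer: -66015504005/4325538 + 3*I*√152366/142 ≈ -15262.0 + 8.2466*I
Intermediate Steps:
z(W) = √(W + 1/(-74 + W)) (z(W) = √(1/(-74 + W) + W) = √(W + 1/(-74 + W)))
H = 856951/4325538 (H = -6394*(-1/24978) - 1383*1/23898 = 139/543 - 461/7966 = 856951/4325538 ≈ 0.19811)
(z(-68) - 1*15262) + H = (√((1 - 68*(-74 - 68))/(-74 - 68)) - 1*15262) + 856951/4325538 = (√((1 - 68*(-142))/(-142)) - 15262) + 856951/4325538 = (√(-(1 + 9656)/142) - 15262) + 856951/4325538 = (√(-1/142*9657) - 15262) + 856951/4325538 = (√(-9657/142) - 15262) + 856951/4325538 = (3*I*√152366/142 - 15262) + 856951/4325538 = (-15262 + 3*I*√152366/142) + 856951/4325538 = -66015504005/4325538 + 3*I*√152366/142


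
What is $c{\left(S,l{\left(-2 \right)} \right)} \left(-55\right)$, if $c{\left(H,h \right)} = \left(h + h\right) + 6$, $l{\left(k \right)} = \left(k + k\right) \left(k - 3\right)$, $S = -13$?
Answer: $-2530$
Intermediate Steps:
$l{\left(k \right)} = 2 k \left(-3 + k\right)$
$c{\left(H,h \right)} = 6 + 2 h$ ($c{\left(H,h \right)} = 2 h + 6 = 6 + 2 h$)
$c{\left(S,l{\left(-2 \right)} \right)} \left(-55\right) = \left(6 + 2 \cdot 2 \left(-2\right) \left(-3 - 2\right)\right) \left(-55\right) = \left(6 + 2 \cdot 2 \left(-2\right) \left(-5\right)\right) \left(-55\right) = \left(6 + 2 \cdot 20\right) \left(-55\right) = \left(6 + 40\right) \left(-55\right) = 46 \left(-55\right) = -2530$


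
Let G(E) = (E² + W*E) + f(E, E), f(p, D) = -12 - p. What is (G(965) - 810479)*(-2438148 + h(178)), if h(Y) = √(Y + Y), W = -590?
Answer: 1096145015988 - 899162*√89 ≈ 1.0961e+12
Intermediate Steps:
G(E) = -12 + E² - 591*E (G(E) = (E² - 590*E) + (-12 - E) = -12 + E² - 591*E)
h(Y) = √2*√Y (h(Y) = √(2*Y) = √2*√Y)
(G(965) - 810479)*(-2438148 + h(178)) = ((-12 + 965² - 591*965) - 810479)*(-2438148 + √2*√178) = ((-12 + 931225 - 570315) - 810479)*(-2438148 + 2*√89) = (360898 - 810479)*(-2438148 + 2*√89) = -449581*(-2438148 + 2*√89) = 1096145015988 - 899162*√89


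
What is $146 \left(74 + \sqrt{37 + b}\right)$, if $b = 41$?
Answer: $10804 + 146 \sqrt{78} \approx 12093.0$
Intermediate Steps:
$146 \left(74 + \sqrt{37 + b}\right) = 146 \left(74 + \sqrt{37 + 41}\right) = 146 \left(74 + \sqrt{78}\right) = 10804 + 146 \sqrt{78}$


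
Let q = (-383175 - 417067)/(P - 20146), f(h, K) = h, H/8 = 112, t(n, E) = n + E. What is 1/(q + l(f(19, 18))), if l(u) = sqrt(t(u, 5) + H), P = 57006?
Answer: 20427230/422146519 + 1881800*sqrt(230)/422146519 ≈ 0.11599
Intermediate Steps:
t(n, E) = E + n
H = 896 (H = 8*112 = 896)
l(u) = sqrt(901 + u) (l(u) = sqrt((5 + u) + 896) = sqrt(901 + u))
q = -21059/970 (q = (-383175 - 417067)/(57006 - 20146) = -800242/36860 = -800242*1/36860 = -21059/970 ≈ -21.710)
1/(q + l(f(19, 18))) = 1/(-21059/970 + sqrt(901 + 19)) = 1/(-21059/970 + sqrt(920)) = 1/(-21059/970 + 2*sqrt(230))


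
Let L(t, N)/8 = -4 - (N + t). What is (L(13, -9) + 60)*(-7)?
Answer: 28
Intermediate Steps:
L(t, N) = -32 - 8*N - 8*t (L(t, N) = 8*(-4 - (N + t)) = 8*(-4 + (-N - t)) = 8*(-4 - N - t) = -32 - 8*N - 8*t)
(L(13, -9) + 60)*(-7) = ((-32 - 8*(-9) - 8*13) + 60)*(-7) = ((-32 + 72 - 104) + 60)*(-7) = (-64 + 60)*(-7) = -4*(-7) = 28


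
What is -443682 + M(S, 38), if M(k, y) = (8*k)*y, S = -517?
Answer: -600850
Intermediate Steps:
M(k, y) = 8*k*y
-443682 + M(S, 38) = -443682 + 8*(-517)*38 = -443682 - 157168 = -600850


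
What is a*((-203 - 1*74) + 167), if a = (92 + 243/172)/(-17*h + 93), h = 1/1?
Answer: -883685/6536 ≈ -135.20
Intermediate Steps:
h = 1
a = 16067/13072 (a = (92 + 243/172)/(-17*1 + 93) = (92 + 243*(1/172))/(-17 + 93) = (92 + 243/172)/76 = (16067/172)*(1/76) = 16067/13072 ≈ 1.2291)
a*((-203 - 1*74) + 167) = 16067*((-203 - 1*74) + 167)/13072 = 16067*((-203 - 74) + 167)/13072 = 16067*(-277 + 167)/13072 = (16067/13072)*(-110) = -883685/6536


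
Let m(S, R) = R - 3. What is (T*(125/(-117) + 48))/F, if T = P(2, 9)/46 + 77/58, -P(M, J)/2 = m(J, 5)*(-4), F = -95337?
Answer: -4090795/4960002762 ≈ -0.00082476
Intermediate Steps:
m(S, R) = -3 + R
P(M, J) = 16 (P(M, J) = -2*(-3 + 5)*(-4) = -4*(-4) = -2*(-8) = 16)
T = 2235/1334 (T = 16/46 + 77/58 = 16*(1/46) + 77*(1/58) = 8/23 + 77/58 = 2235/1334 ≈ 1.6754)
(T*(125/(-117) + 48))/F = (2235*(125/(-117) + 48)/1334)/(-95337) = (2235*(125*(-1/117) + 48)/1334)*(-1/95337) = (2235*(-125/117 + 48)/1334)*(-1/95337) = ((2235/1334)*(5491/117))*(-1/95337) = (4090795/52026)*(-1/95337) = -4090795/4960002762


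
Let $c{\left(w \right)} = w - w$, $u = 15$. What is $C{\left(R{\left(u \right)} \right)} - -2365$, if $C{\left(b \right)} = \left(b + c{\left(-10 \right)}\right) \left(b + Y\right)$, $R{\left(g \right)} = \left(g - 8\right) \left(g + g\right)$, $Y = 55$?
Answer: $58015$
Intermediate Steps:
$c{\left(w \right)} = 0$
$R{\left(g \right)} = 2 g \left(-8 + g\right)$ ($R{\left(g \right)} = \left(-8 + g\right) 2 g = 2 g \left(-8 + g\right)$)
$C{\left(b \right)} = b \left(55 + b\right)$ ($C{\left(b \right)} = \left(b + 0\right) \left(b + 55\right) = b \left(55 + b\right)$)
$C{\left(R{\left(u \right)} \right)} - -2365 = 2 \cdot 15 \left(-8 + 15\right) \left(55 + 2 \cdot 15 \left(-8 + 15\right)\right) - -2365 = 2 \cdot 15 \cdot 7 \left(55 + 2 \cdot 15 \cdot 7\right) + 2365 = 210 \left(55 + 210\right) + 2365 = 210 \cdot 265 + 2365 = 55650 + 2365 = 58015$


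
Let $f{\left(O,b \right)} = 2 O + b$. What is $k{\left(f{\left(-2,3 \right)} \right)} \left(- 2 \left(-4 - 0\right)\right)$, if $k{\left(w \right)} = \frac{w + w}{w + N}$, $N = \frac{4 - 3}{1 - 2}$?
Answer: $8$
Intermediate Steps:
$f{\left(O,b \right)} = b + 2 O$
$N = -1$ ($N = 1 \frac{1}{-1} = 1 \left(-1\right) = -1$)
$k{\left(w \right)} = \frac{2 w}{-1 + w}$ ($k{\left(w \right)} = \frac{w + w}{w - 1} = \frac{2 w}{-1 + w}$)
$k{\left(f{\left(-2,3 \right)} \right)} \left(- 2 \left(-4 - 0\right)\right) = \frac{2 \left(3 + 2 \left(-2\right)\right)}{-1 + \left(3 + 2 \left(-2\right)\right)} \left(- 2 \left(-4 - 0\right)\right) = \frac{2 \left(3 - 4\right)}{-1 + \left(3 - 4\right)} \left(- 2 \left(-4 + 0\right)\right) = 2 \left(-1\right) \frac{1}{-1 - 1} \left(\left(-2\right) \left(-4\right)\right) = 2 \left(-1\right) \frac{1}{-2} \cdot 8 = 2 \left(-1\right) \left(- \frac{1}{2}\right) 8 = 1 \cdot 8 = 8$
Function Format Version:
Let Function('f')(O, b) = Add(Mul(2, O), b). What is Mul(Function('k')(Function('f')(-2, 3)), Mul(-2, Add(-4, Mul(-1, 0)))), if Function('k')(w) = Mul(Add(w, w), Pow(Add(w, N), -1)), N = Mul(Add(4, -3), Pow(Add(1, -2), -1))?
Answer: 8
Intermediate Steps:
Function('f')(O, b) = Add(b, Mul(2, O))
N = -1 (N = Mul(1, Pow(-1, -1)) = Mul(1, -1) = -1)
Function('k')(w) = Mul(2, w, Pow(Add(-1, w), -1)) (Function('k')(w) = Mul(Add(w, w), Pow(Add(w, -1), -1)) = Mul(Mul(2, w), Pow(Add(-1, w), -1)) = Mul(2, w, Pow(Add(-1, w), -1)))
Mul(Function('k')(Function('f')(-2, 3)), Mul(-2, Add(-4, Mul(-1, 0)))) = Mul(Mul(2, Add(3, Mul(2, -2)), Pow(Add(-1, Add(3, Mul(2, -2))), -1)), Mul(-2, Add(-4, Mul(-1, 0)))) = Mul(Mul(2, Add(3, -4), Pow(Add(-1, Add(3, -4)), -1)), Mul(-2, Add(-4, 0))) = Mul(Mul(2, -1, Pow(Add(-1, -1), -1)), Mul(-2, -4)) = Mul(Mul(2, -1, Pow(-2, -1)), 8) = Mul(Mul(2, -1, Rational(-1, 2)), 8) = Mul(1, 8) = 8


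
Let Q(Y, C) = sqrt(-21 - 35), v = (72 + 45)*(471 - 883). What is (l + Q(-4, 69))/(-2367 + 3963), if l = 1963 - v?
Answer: 50167/1596 + I*sqrt(14)/798 ≈ 31.433 + 0.0046888*I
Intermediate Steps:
v = -48204 (v = 117*(-412) = -48204)
l = 50167 (l = 1963 - 1*(-48204) = 1963 + 48204 = 50167)
Q(Y, C) = 2*I*sqrt(14) (Q(Y, C) = sqrt(-56) = 2*I*sqrt(14))
(l + Q(-4, 69))/(-2367 + 3963) = (50167 + 2*I*sqrt(14))/(-2367 + 3963) = (50167 + 2*I*sqrt(14))/1596 = (50167 + 2*I*sqrt(14))*(1/1596) = 50167/1596 + I*sqrt(14)/798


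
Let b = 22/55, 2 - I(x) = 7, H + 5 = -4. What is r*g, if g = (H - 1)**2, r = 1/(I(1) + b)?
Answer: -500/23 ≈ -21.739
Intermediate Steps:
H = -9 (H = -5 - 4 = -9)
I(x) = -5 (I(x) = 2 - 1*7 = 2 - 7 = -5)
b = 2/5 (b = 22*(1/55) = 2/5 ≈ 0.40000)
r = -5/23 (r = 1/(-5 + 2/5) = 1/(-23/5) = -5/23 ≈ -0.21739)
g = 100 (g = (-9 - 1)**2 = (-10)**2 = 100)
r*g = -5/23*100 = -500/23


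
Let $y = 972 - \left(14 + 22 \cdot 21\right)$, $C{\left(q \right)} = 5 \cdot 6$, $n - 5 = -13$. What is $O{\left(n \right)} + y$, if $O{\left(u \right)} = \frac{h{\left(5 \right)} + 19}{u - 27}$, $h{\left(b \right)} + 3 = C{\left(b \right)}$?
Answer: $\frac{17314}{35} \approx 494.69$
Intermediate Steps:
$n = -8$ ($n = 5 - 13 = -8$)
$C{\left(q \right)} = 30$
$h{\left(b \right)} = 27$ ($h{\left(b \right)} = -3 + 30 = 27$)
$O{\left(u \right)} = \frac{46}{-27 + u}$ ($O{\left(u \right)} = \frac{27 + 19}{u - 27} = \frac{46}{-27 + u}$)
$y = 496$ ($y = 972 - \left(14 + 462\right) = 972 - 476 = 496$)
$O{\left(n \right)} + y = \frac{46}{-27 - 8} + 496 = \frac{46}{-35} + 496 = 46 \left(- \frac{1}{35}\right) + 496 = - \frac{46}{35} + 496 = \frac{17314}{35}$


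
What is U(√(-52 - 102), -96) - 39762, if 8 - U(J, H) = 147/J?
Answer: -39754 + 21*I*√154/22 ≈ -39754.0 + 11.846*I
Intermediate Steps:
U(J, H) = 8 - 147/J
U(√(-52 - 102), -96) - 39762 = (8 - 147/√(-52 - 102)) - 39762 = (8 - 147*(-I*√154/154)) - 39762 = (8 - (-21)*I*√154/22) - 39762 = (8 + 21*I*√154/22) - 39762 = -39754 + 21*I*√154/22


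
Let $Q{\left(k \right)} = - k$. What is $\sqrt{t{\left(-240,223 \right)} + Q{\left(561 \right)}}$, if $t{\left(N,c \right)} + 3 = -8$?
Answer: $2 i \sqrt{143} \approx 23.917 i$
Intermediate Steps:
$t{\left(N,c \right)} = -11$ ($t{\left(N,c \right)} = -3 - 8 = -11$)
$\sqrt{t{\left(-240,223 \right)} + Q{\left(561 \right)}} = \sqrt{-11 - 561} = \sqrt{-572} = 2 i \sqrt{143}$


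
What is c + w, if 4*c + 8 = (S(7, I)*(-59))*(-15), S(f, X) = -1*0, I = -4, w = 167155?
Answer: 167153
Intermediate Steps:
S(f, X) = 0
c = -2 (c = -2 + ((0*(-59))*(-15))/4 = -2 + (0*(-15))/4 = -2 + (¼)*0 = -2 + 0 = -2)
c + w = -2 + 167155 = 167153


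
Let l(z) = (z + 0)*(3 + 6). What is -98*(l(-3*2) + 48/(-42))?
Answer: 5404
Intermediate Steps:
l(z) = 9*z (l(z) = z*9 = 9*z)
-98*(l(-3*2) + 48/(-42)) = -98*(9*(-3*2) + 48/(-42)) = -98*(9*(-6) + 48*(-1/42)) = -98*(-54 - 8/7) = -98*(-386/7) = 5404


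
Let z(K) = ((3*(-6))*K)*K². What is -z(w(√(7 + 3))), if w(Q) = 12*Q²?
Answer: 31104000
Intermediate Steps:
z(K) = -18*K³ (z(K) = (-18*K)*K² = -18*K³)
-z(w(√(7 + 3))) = -(-18)*(12*(√(7 + 3))²)³ = -(-18)*(12*(√10)²)³ = -(-18)*(12*10)³ = -(-18)*120³ = -(-18)*1728000 = -1*(-31104000) = 31104000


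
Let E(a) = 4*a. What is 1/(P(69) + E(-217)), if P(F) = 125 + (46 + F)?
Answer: -1/628 ≈ -0.0015924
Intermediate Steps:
P(F) = 171 + F
1/(P(69) + E(-217)) = 1/((171 + 69) + 4*(-217)) = 1/(240 - 868) = 1/(-628) = -1/628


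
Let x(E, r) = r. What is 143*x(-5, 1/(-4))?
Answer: -143/4 ≈ -35.750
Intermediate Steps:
143*x(-5, 1/(-4)) = 143/(-4) = 143*(-¼) = -143/4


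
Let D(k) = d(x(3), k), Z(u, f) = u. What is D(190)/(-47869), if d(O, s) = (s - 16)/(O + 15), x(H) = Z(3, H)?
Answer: -29/143607 ≈ -0.00020194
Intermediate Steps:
x(H) = 3
d(O, s) = (-16 + s)/(15 + O)
D(k) = -8/9 + k/18 (D(k) = (-16 + k)/(15 + 3) = (-16 + k)/18 = -8/9 + k/18)
D(190)/(-47869) = (-8/9 + (1/18)*190)/(-47869) = (-8/9 + 95/9)*(-1/47869) = (29/3)*(-1/47869) = -29/143607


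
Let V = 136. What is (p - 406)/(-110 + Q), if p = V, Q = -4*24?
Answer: 135/103 ≈ 1.3107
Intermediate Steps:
Q = -96
p = 136
(p - 406)/(-110 + Q) = (136 - 406)/(-110 - 96) = -270/(-206) = -270*(-1/206) = 135/103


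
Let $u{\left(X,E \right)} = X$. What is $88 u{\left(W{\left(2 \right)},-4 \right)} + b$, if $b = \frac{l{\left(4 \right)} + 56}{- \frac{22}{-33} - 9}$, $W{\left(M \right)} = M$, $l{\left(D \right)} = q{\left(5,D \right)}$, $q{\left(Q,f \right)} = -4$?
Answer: $\frac{4244}{25} \approx 169.76$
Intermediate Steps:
$l{\left(D \right)} = -4$
$b = - \frac{156}{25}$ ($b = \frac{-4 + 56}{- \frac{22}{-33} - 9} = \frac{52}{\left(-22\right) \left(- \frac{1}{33}\right) - 9} = \frac{52}{\frac{2}{3} - 9} = \frac{52}{- \frac{25}{3}} = 52 \left(- \frac{3}{25}\right) = - \frac{156}{25} \approx -6.24$)
$88 u{\left(W{\left(2 \right)},-4 \right)} + b = 88 \cdot 2 - \frac{156}{25} = 176 - \frac{156}{25} = \frac{4244}{25}$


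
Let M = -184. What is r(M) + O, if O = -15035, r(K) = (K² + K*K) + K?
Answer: 52493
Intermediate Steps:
r(K) = K + 2*K² (r(K) = (K² + K²) + K = 2*K² + K = K + 2*K²)
r(M) + O = -184*(1 + 2*(-184)) - 15035 = -184*(1 - 368) - 15035 = -184*(-367) - 15035 = 67528 - 15035 = 52493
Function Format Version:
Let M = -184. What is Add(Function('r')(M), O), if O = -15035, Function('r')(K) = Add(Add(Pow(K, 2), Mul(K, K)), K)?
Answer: 52493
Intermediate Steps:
Function('r')(K) = Add(K, Mul(2, Pow(K, 2))) (Function('r')(K) = Add(Add(Pow(K, 2), Pow(K, 2)), K) = Add(Mul(2, Pow(K, 2)), K) = Add(K, Mul(2, Pow(K, 2))))
Add(Function('r')(M), O) = Add(Mul(-184, Add(1, Mul(2, -184))), -15035) = Add(Mul(-184, Add(1, -368)), -15035) = Add(Mul(-184, -367), -15035) = Add(67528, -15035) = 52493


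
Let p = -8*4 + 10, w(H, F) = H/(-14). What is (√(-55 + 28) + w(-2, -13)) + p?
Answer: -153/7 + 3*I*√3 ≈ -21.857 + 5.1962*I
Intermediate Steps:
w(H, F) = -H/14 (w(H, F) = H*(-1/14) = -H/14)
p = -22 (p = -32 + 10 = -22)
(√(-55 + 28) + w(-2, -13)) + p = (√(-55 + 28) - 1/14*(-2)) - 22 = (√(-27) + ⅐) - 22 = (3*I*√3 + ⅐) - 22 = (⅐ + 3*I*√3) - 22 = -153/7 + 3*I*√3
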